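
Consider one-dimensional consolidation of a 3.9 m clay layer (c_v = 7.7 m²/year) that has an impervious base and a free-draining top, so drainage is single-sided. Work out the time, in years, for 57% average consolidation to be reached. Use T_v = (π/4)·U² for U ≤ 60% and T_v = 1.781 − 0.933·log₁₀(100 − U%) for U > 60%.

t ≈ 0.504 years

Drainage path length: H_d = H = 3.9 m (single drainage).
U ≤ 60%: T_v = (π/4)·U² = (π/4)×0.57² = 0.25518.
t = T_v·H_d²/c_v = 0.25518×3.9²/7.7 = 0.5041 years.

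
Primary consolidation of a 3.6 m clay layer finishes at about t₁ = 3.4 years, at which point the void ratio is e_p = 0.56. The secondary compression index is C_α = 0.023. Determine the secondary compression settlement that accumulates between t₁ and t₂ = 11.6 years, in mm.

S_s ≈ 28.3 mm

Secondary compression: S_s = C_α·H/(1+e_p)·log₁₀(t₂/t₁)
S_s = 0.023×3.6/(1+0.56)×log₁₀(11.6/3.4)
    = 0.05308 × 0.533 = 0.02829 m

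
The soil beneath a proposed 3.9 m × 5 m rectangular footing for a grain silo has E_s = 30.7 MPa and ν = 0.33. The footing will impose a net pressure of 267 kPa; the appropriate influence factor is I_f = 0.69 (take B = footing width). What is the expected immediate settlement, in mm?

S_e ≈ 20.9 mm

Immediate (elastic) settlement: S_e = q·B·(1−ν²)/E_s · I_f.
E_s = 30.7 MPa = 30700 kPa.
S_e = 267 × 3.9 × (1 − 0.33²) / 30700 × 0.69
    = 267 × 3.9 × 0.8911 / 30700 × 0.69
    = 0.02086 m = 20.86 mm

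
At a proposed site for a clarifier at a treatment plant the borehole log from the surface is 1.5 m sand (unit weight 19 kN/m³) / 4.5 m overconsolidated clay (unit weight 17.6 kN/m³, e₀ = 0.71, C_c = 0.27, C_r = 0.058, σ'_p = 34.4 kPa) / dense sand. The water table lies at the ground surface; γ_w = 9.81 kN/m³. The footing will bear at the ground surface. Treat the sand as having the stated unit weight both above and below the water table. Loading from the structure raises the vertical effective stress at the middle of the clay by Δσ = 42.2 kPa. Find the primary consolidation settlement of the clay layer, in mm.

S_c ≈ 241 mm

Mid-depth of clay below the ground surface: z = 1.5 + 4.5/2 = 3.75 m.
Total vertical stress at mid-clay: σ_v = 19×1.5 + 17.6×2.25 = 68.1 kPa.
Pore pressure: u = 9.81×(3.75 − 0) = 36.788 kPa.
Initial effective stress: σ'_0 = σ_v − u = 68.1 − 36.788 = 31.312 kPa.
Final effective stress: σ'_f = 31.312 + 42.2 = 73.512 kPa.
σ'_f = 73.512 > σ'_p = 34.4 kPa, so the stress path crosses the preconsolidation pressure — recompression up to σ'_p, then virgin compression beyond:
S_c = H/(1+e₀)·[C_r·log₁₀(σ'_p/σ'_0) + C_c·log₁₀(σ'_f/σ'_p)]
    = 4.5/1.71 × [0.058×log₁₀(34.4/31.312) + 0.27×log₁₀(73.512/34.4)]
    = 2.6316 × [0.0023692 + 0.089046] = 0.2406 m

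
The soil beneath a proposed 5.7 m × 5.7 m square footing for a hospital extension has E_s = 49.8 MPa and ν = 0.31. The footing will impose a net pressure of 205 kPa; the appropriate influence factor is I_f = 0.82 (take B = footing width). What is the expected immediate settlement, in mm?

S_e ≈ 17.4 mm

Immediate (elastic) settlement: S_e = q·B·(1−ν²)/E_s · I_f.
E_s = 49.8 MPa = 49800 kPa.
S_e = 205 × 5.7 × (1 − 0.31²) / 49800 × 0.82
    = 205 × 5.7 × 0.9039 / 49800 × 0.82
    = 0.01739 m = 17.39 mm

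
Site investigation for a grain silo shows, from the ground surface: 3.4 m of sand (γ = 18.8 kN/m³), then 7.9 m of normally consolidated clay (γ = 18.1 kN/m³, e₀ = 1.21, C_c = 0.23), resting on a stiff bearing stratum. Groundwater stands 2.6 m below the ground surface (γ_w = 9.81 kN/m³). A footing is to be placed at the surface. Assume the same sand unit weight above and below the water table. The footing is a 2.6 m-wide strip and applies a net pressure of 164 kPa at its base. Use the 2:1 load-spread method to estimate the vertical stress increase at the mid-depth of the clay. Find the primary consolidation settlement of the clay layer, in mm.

Mid-depth of clay below the ground surface: z = 3.4 + 7.9/2 = 7.35 m.
Total vertical stress at mid-clay: σ_v = 18.8×3.4 + 18.1×3.95 = 135.42 kPa.
Pore pressure: u = 9.81×(7.35 − 2.6) = 46.598 kPa.
Initial effective stress: σ'_0 = σ_v − u = 135.42 − 46.598 = 88.822 kPa.
Stress increase at mid-clay by the 2:1 spreading method:
Δσ = qB/(B+z) = 164×2.6/(2.6+7.35) = 42.854 kPa
Final effective stress: σ'_f = σ'_0 + Δσ = 88.822 + 42.854 = 131.68 kPa.
Normally consolidated clay, so the full stress increment lies on the virgin compression line:
S_c = C_c·H/(1+e₀)·log₁₀(σ'_f/σ'_0) = 0.23×7.9/(1+1.21)×log₁₀(131.68/88.822)
    = 0.82217 × 0.171 = 0.1406 m

S_c ≈ 141 mm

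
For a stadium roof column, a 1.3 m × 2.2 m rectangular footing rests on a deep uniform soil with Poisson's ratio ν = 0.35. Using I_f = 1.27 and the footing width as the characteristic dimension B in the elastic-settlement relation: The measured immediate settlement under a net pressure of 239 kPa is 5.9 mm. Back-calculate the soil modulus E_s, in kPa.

S_e = q·B·(1−ν²)/E_s · I_f  ⇒  E_s = q·B·(1−ν²)·I_f / S_e.
E_s = 239 × 1.3 × 0.8775 × 1.27 / 0.0059 = 58690 kPa

E_s ≈ 58700 kPa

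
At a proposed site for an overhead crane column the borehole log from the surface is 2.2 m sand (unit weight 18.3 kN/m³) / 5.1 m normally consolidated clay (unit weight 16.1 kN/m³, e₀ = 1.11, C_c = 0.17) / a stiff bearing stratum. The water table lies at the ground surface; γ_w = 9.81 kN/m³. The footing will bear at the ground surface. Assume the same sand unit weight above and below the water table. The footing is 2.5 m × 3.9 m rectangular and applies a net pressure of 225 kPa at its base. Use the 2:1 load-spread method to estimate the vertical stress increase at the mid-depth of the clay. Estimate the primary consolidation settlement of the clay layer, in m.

S_c ≈ 0.124 m

Mid-depth of clay below the ground surface: z = 2.2 + 5.1/2 = 4.75 m.
Total vertical stress at mid-clay: σ_v = 18.3×2.2 + 16.1×2.55 = 81.315 kPa.
Pore pressure: u = 9.81×(4.75 − 0) = 46.598 kPa.
Initial effective stress: σ'_0 = σ_v − u = 81.315 − 46.598 = 34.717 kPa.
Stress increase at mid-clay by the 2:1 spreading method:
Δσ = qBL/((B+z)(L+z)) = 225×2.5×3.9/((2.5+4.75)(3.9+4.75)) = 34.981 kPa
Final effective stress: σ'_f = σ'_0 + Δσ = 34.717 + 34.981 = 69.698 kPa.
Normally consolidated clay, so the full stress increment lies on the virgin compression line:
S_c = C_c·H/(1+e₀)·log₁₀(σ'_f/σ'_0) = 0.17×5.1/(1+1.11)×log₁₀(69.698/34.717)
    = 0.4109 × 0.30268 = 0.1244 m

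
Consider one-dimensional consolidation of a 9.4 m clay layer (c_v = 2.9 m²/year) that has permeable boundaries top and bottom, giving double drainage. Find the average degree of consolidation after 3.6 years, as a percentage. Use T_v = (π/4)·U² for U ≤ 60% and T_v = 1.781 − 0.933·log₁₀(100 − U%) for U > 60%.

Drainage path length: H_d = H/2 = 4.7 m (double drainage).
T_v = c_v·t/H_d² = 2.9×3.6/4.7² = 0.47261.
T_v = 0.47261 corresponds to the U > 60% branch:
U = 1 − 10^((1.781 − T_v)/0.933)/100 = 0.7475

U ≈ 74.7 %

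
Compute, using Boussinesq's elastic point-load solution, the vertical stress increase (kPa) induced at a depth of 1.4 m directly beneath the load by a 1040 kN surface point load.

Δσ_z ≈ 253 kPa

Boussinesq vertical stress below a point load on an elastic half-space:
Δσ_z = 3P/(2πz²) · [1 + (r/z)²]^(−5/2)
r/z = 0/1.4 = 0; [1+(r/z)²]^(−5/2) = 1.
Δσ_z = 3×1040/(2π×1.4²) × 1 = 253.35 × 1 = 253.3 kPa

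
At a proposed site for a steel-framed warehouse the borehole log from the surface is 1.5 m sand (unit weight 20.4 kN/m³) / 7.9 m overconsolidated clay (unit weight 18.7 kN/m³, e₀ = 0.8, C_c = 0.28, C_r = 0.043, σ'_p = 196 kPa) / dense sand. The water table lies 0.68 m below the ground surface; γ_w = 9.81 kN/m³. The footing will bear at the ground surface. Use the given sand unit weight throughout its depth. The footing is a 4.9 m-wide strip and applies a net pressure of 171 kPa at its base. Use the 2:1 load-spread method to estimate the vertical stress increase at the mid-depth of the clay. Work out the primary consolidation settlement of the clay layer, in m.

Mid-depth of clay below the ground surface: z = 1.5 + 7.9/2 = 5.45 m.
Total vertical stress at mid-clay: σ_v = 20.4×1.5 + 18.7×3.95 = 104.46 kPa.
Pore pressure: u = 9.81×(5.45 − 0.68) = 46.794 kPa.
Initial effective stress: σ'_0 = σ_v − u = 104.46 − 46.794 = 57.666 kPa.
Stress increase at mid-clay by the 2:1 spreading method:
Δσ = qB/(B+z) = 171×4.9/(4.9+5.45) = 80.957 kPa
Final effective stress: σ'_f = 57.666 + 80.957 = 138.62 kPa.
σ'_f = 138.62 ≤ σ'_p = 196 kPa, so the clay remains overconsolidated and only the recompression index applies:
S_c = C_r·H/(1+e₀)·log₁₀(σ'_f/σ'_0) = 0.043×7.9/1.8×log₁₀(138.62/57.666)
    = 0.18872 × 0.38091 = 0.07189 m

S_c ≈ 0.0719 m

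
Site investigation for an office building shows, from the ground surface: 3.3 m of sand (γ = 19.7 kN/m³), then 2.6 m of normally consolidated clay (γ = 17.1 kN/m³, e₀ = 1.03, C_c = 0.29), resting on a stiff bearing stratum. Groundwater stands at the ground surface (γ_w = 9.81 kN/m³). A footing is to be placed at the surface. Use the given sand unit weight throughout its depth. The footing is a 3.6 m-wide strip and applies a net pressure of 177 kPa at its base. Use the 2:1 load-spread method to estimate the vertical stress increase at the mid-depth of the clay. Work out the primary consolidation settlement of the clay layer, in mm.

Mid-depth of clay below the ground surface: z = 3.3 + 2.6/2 = 4.6 m.
Total vertical stress at mid-clay: σ_v = 19.7×3.3 + 17.1×1.3 = 87.24 kPa.
Pore pressure: u = 9.81×(4.6 − 0) = 45.126 kPa.
Initial effective stress: σ'_0 = σ_v − u = 87.24 − 45.126 = 42.114 kPa.
Stress increase at mid-clay by the 2:1 spreading method:
Δσ = qB/(B+z) = 177×3.6/(3.6+4.6) = 77.707 kPa
Final effective stress: σ'_f = σ'_0 + Δσ = 42.114 + 77.707 = 119.82 kPa.
Normally consolidated clay, so the full stress increment lies on the virgin compression line:
S_c = C_c·H/(1+e₀)·log₁₀(σ'_f/σ'_0) = 0.29×2.6/(1+1.03)×log₁₀(119.82/42.114)
    = 0.37143 × 0.4541 = 0.1687 m

S_c ≈ 169 mm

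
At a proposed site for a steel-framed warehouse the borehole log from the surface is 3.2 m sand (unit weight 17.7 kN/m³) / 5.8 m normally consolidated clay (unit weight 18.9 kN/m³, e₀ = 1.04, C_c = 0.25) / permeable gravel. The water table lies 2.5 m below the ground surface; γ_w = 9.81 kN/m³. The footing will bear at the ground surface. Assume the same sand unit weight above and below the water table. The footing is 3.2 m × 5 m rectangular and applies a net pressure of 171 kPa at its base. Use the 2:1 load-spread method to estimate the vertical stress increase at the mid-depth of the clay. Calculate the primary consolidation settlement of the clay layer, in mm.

S_c ≈ 92.2 mm

Mid-depth of clay below the ground surface: z = 3.2 + 5.8/2 = 6.1 m.
Total vertical stress at mid-clay: σ_v = 17.7×3.2 + 18.9×2.9 = 111.45 kPa.
Pore pressure: u = 9.81×(6.1 − 2.5) = 35.316 kPa.
Initial effective stress: σ'_0 = σ_v − u = 111.45 − 35.316 = 76.134 kPa.
Stress increase at mid-clay by the 2:1 spreading method:
Δσ = qBL/((B+z)(L+z)) = 171×3.2×5/((3.2+6.1)(5+6.1)) = 26.504 kPa
Final effective stress: σ'_f = σ'_0 + Δσ = 76.134 + 26.504 = 102.64 kPa.
Normally consolidated clay, so the full stress increment lies on the virgin compression line:
S_c = C_c·H/(1+e₀)·log₁₀(σ'_f/σ'_0) = 0.25×5.8/(1+1.04)×log₁₀(102.64/76.134)
    = 0.71078 × 0.12974 = 0.09222 m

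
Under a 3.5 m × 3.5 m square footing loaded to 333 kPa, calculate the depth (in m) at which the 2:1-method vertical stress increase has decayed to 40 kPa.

2:1 spreading — at depth z the loaded area has grown by z in each plan dimension:
qB²/(B+z)² = Δσ_z ⇒ z = B(√(q/Δσ_z) − 1) = 3.5×(√(333/40) − 1) = 6.599 m

z ≈ 6.6 m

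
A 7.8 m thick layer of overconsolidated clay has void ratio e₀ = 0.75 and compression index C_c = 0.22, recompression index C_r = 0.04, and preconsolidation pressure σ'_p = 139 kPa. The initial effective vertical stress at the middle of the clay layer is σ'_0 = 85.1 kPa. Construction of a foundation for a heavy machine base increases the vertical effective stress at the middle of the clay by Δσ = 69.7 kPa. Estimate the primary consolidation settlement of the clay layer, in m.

S_c ≈ 0.0838 m

Final effective stress: σ'_f = 85.1 + 69.7 = 154.8 kPa.
σ'_f = 154.8 > σ'_p = 139 kPa, so the stress path crosses the preconsolidation pressure — recompression up to σ'_p, then virgin compression beyond:
S_c = H/(1+e₀)·[C_r·log₁₀(σ'_p/σ'_0) + C_c·log₁₀(σ'_f/σ'_p)]
    = 7.8/1.75 × [0.04×log₁₀(139/85.1) + 0.22×log₁₀(154.8/139)]
    = 4.4571 × [0.0085234 + 0.010286] = 0.08384 m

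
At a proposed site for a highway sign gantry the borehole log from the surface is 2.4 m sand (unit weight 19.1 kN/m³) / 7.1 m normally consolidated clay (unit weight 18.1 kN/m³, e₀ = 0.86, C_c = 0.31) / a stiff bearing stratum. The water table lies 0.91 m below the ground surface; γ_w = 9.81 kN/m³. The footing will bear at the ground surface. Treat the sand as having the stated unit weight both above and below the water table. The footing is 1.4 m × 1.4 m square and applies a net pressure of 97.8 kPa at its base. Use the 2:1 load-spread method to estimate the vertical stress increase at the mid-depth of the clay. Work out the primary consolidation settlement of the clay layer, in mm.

S_c ≈ 29.2 mm

Mid-depth of clay below the ground surface: z = 2.4 + 7.1/2 = 5.95 m.
Total vertical stress at mid-clay: σ_v = 19.1×2.4 + 18.1×3.55 = 110.09 kPa.
Pore pressure: u = 9.81×(5.95 − 0.91) = 49.442 kPa.
Initial effective stress: σ'_0 = σ_v − u = 110.09 − 49.442 = 60.648 kPa.
Stress increase at mid-clay by the 2:1 spreading method:
Δσ = qBL/((B+z)(L+z)) = 97.8×1.4×1.4/((1.4+5.95)(1.4+5.95)) = 3.5483 kPa
Final effective stress: σ'_f = σ'_0 + Δσ = 60.648 + 3.5483 = 64.196 kPa.
Normally consolidated clay, so the full stress increment lies on the virgin compression line:
S_c = C_c·H/(1+e₀)·log₁₀(σ'_f/σ'_0) = 0.31×7.1/(1+0.86)×log₁₀(64.196/60.648)
    = 1.1833 × 0.024691 = 0.02922 m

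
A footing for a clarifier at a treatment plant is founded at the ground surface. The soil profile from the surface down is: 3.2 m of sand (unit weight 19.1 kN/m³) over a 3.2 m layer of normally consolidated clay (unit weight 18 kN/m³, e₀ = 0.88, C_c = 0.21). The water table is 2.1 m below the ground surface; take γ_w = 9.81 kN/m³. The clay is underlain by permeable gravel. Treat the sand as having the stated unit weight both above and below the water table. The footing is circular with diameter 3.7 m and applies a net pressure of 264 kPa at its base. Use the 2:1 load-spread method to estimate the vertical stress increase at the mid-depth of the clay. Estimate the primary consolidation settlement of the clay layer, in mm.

S_c ≈ 90.3 mm

Mid-depth of clay below the ground surface: z = 3.2 + 3.2/2 = 4.8 m.
Total vertical stress at mid-clay: σ_v = 19.1×3.2 + 18×1.6 = 89.92 kPa.
Pore pressure: u = 9.81×(4.8 − 2.1) = 26.487 kPa.
Initial effective stress: σ'_0 = σ_v − u = 89.92 − 26.487 = 63.433 kPa.
Stress increase at mid-clay by the 2:1 spreading method:
Δσ ≈ qD²/(D+z)² = 264×3.7²/(3.7+4.8)² = 50.023 kPa
Final effective stress: σ'_f = σ'_0 + Δσ = 63.433 + 50.023 = 113.46 kPa.
Normally consolidated clay, so the full stress increment lies on the virgin compression line:
S_c = C_c·H/(1+e₀)·log₁₀(σ'_f/σ'_0) = 0.21×3.2/(1+0.88)×log₁₀(113.46/63.433)
    = 0.35745 × 0.25253 = 0.09027 m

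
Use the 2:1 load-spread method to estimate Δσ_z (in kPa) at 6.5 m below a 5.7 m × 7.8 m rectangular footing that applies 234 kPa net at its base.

Δσ_z ≈ 59.6 kPa

By the 2:1 method the load spreads at 1 horizontal : 2 vertical, so at depth z the loaded area has grown by z in each plan dimension:
Δσ = qBL/((B+z)(L+z)) = 234×5.7×7.8/((5.7+6.5)(7.8+6.5)) = 59.633 kPa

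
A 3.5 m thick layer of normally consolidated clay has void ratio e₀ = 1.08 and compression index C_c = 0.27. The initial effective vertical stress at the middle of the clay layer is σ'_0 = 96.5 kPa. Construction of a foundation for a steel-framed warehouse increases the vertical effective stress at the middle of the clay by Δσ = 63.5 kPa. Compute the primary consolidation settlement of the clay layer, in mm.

Final effective stress: σ'_f = σ'_0 + Δσ = 96.5 + 63.5 = 160 kPa.
Normally consolidated clay, so the full stress increment lies on the virgin compression line:
S_c = C_c·H/(1+e₀)·log₁₀(σ'_f/σ'_0) = 0.27×3.5/(1+1.08)×log₁₀(160/96.5)
    = 0.45433 × 0.21959 = 0.09977 m

S_c ≈ 99.8 mm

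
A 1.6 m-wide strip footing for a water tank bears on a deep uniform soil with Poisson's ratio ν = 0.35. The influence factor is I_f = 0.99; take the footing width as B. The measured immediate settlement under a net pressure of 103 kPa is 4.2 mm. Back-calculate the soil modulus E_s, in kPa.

S_e = q·B·(1−ν²)/E_s · I_f  ⇒  E_s = q·B·(1−ν²)·I_f / S_e.
E_s = 103 × 1.6 × 0.8775 × 0.99 / 0.0042 = 34090 kPa

E_s ≈ 34100 kPa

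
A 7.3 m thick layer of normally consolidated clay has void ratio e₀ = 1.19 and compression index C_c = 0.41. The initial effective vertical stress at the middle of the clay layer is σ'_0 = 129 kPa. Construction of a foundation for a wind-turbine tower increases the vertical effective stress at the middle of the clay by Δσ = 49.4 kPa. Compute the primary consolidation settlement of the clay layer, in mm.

Final effective stress: σ'_f = σ'_0 + Δσ = 129 + 49.4 = 178.4 kPa.
Normally consolidated clay, so the full stress increment lies on the virgin compression line:
S_c = C_c·H/(1+e₀)·log₁₀(σ'_f/σ'_0) = 0.41×7.3/(1+1.19)×log₁₀(178.4/129)
    = 1.3667 × 0.14081 = 0.1924 m

S_c ≈ 192 mm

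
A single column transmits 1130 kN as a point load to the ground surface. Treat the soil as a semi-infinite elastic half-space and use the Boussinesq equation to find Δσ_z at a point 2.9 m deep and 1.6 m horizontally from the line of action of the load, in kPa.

Boussinesq vertical stress below a point load on an elastic half-space:
Δσ_z = 3P/(2πz²) · [1 + (r/z)²]^(−5/2)
r/z = 1.6/2.9 = 0.55172; [1+(r/z)²]^(−5/2) = 0.5146.
Δσ_z = 3×1130/(2π×2.9²) × 0.5146 = 64.154 × 0.5146 = 33.01 kPa

Δσ_z ≈ 33 kPa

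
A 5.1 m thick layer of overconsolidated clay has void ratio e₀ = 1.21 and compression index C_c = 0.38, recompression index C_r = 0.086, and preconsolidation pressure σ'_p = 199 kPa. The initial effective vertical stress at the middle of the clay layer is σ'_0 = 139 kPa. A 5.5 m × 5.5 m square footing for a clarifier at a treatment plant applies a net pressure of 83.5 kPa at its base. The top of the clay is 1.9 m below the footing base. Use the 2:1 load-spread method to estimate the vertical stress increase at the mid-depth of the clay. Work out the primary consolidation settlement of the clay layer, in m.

S_c ≈ 0.0145 m

Mid-depth of clay below the footing base: z = 1.9 + 5.1/2 = 4.45 m.
Stress increase at mid-clay by the 2:1 spreading method:
Δσ = qBL/((B+z)(L+z)) = 83.5×5.5×5.5/((5.5+4.45)(5.5+4.45)) = 25.513 kPa
Final effective stress: σ'_f = 139 + 25.513 = 164.51 kPa.
σ'_f = 164.51 ≤ σ'_p = 199 kPa, so the clay remains overconsolidated and only the recompression index applies:
S_c = C_r·H/(1+e₀)·log₁₀(σ'_f/σ'_0) = 0.086×5.1/2.21×log₁₀(164.51/139)
    = 0.19846 × 0.073178 = 0.01452 m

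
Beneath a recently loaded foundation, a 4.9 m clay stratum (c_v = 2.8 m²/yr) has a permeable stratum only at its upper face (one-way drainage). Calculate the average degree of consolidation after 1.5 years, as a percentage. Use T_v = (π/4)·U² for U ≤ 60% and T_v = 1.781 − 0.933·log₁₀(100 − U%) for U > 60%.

Drainage path length: H_d = H = 4.9 m (single drainage).
T_v = c_v·t/H_d² = 2.8×1.5/4.9² = 0.17493.
T_v = 0.17493 corresponds to the U ≤ 60% branch:
U = √(4T_v/π) = 0.4719

U ≈ 47.2 %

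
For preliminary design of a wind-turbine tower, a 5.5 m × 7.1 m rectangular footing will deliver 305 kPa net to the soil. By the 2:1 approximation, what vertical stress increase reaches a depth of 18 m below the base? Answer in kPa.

By the 2:1 method the load spreads at 1 horizontal : 2 vertical, so at depth z the loaded area has grown by z in each plan dimension:
Δσ = qBL/((B+z)(L+z)) = 305×5.5×7.1/((5.5+18)(7.1+18)) = 20.192 kPa

Δσ_z ≈ 20.2 kPa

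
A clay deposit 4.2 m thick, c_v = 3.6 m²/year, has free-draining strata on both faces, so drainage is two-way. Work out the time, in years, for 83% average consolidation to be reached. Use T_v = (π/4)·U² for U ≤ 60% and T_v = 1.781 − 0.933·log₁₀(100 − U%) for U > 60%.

Drainage path length: H_d = H/2 = 2.1 m (double drainage).
U > 60%: T_v = 1.781 − 0.933·log₁₀(100 − 83) = 0.63299.
t = T_v·H_d²/c_v = 0.63299×2.1²/3.6 = 0.7754 years.

t ≈ 0.775 years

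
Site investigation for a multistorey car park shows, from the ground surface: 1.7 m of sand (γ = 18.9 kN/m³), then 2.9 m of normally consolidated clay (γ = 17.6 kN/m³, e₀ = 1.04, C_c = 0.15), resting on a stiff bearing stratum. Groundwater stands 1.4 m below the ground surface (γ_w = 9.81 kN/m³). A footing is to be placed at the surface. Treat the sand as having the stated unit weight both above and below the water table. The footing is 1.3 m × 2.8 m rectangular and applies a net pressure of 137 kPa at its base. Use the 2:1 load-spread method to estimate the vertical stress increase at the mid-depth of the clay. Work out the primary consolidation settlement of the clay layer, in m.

S_c ≈ 0.0354 m

Mid-depth of clay below the ground surface: z = 1.7 + 2.9/2 = 3.15 m.
Total vertical stress at mid-clay: σ_v = 18.9×1.7 + 17.6×1.45 = 57.65 kPa.
Pore pressure: u = 9.81×(3.15 − 1.4) = 17.168 kPa.
Initial effective stress: σ'_0 = σ_v − u = 57.65 − 17.168 = 40.482 kPa.
Stress increase at mid-clay by the 2:1 spreading method:
Δσ = qBL/((B+z)(L+z)) = 137×1.3×2.8/((1.3+3.15)(2.8+3.15)) = 18.834 kPa
Final effective stress: σ'_f = σ'_0 + Δσ = 40.482 + 18.834 = 59.316 kPa.
Normally consolidated clay, so the full stress increment lies on the virgin compression line:
S_c = C_c·H/(1+e₀)·log₁₀(σ'_f/σ'_0) = 0.15×2.9/(1+1.04)×log₁₀(59.316/40.482)
    = 0.21324 × 0.16591 = 0.03538 m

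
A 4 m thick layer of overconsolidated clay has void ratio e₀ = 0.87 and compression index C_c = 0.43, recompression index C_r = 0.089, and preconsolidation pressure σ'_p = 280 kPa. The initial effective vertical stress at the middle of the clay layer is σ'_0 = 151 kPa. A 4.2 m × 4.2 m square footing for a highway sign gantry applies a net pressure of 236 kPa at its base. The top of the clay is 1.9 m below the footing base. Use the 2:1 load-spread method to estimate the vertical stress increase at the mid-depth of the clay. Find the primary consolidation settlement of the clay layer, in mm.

Mid-depth of clay below the footing base: z = 1.9 + 4/2 = 3.9 m.
Stress increase at mid-clay by the 2:1 spreading method:
Δσ = qBL/((B+z)(L+z)) = 236×4.2×4.2/((4.2+3.9)(4.2+3.9)) = 63.451 kPa
Final effective stress: σ'_f = 151 + 63.451 = 214.45 kPa.
σ'_f = 214.45 ≤ σ'_p = 280 kPa, so the clay remains overconsolidated and only the recompression index applies:
S_c = C_r·H/(1+e₀)·log₁₀(σ'_f/σ'_0) = 0.089×4/1.87×log₁₀(214.45/151)
    = 0.19037 × 0.15235 = 0.029 m

S_c ≈ 29 mm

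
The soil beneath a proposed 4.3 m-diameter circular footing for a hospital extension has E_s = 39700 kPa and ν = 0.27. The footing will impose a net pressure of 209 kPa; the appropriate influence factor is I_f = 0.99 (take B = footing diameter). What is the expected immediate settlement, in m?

Immediate (elastic) settlement: S_e = q·B·(1−ν²)/E_s · I_f.
S_e = 209 × 4.3 × (1 − 0.27²) / 39700 × 0.99
    = 209 × 4.3 × 0.9271 / 39700 × 0.99
    = 0.02078 m

S_e ≈ 0.0208 m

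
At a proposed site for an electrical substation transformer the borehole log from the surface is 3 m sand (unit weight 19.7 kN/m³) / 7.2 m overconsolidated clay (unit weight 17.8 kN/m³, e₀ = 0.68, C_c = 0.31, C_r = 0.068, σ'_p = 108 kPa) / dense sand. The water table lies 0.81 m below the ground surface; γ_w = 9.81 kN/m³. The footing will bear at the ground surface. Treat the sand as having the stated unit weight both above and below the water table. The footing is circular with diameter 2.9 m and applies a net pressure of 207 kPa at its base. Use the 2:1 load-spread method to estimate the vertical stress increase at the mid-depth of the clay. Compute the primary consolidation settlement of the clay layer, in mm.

S_c ≈ 32.3 mm

Mid-depth of clay below the ground surface: z = 3 + 7.2/2 = 6.6 m.
Total vertical stress at mid-clay: σ_v = 19.7×3 + 17.8×3.6 = 123.18 kPa.
Pore pressure: u = 9.81×(6.6 − 0.81) = 56.8 kPa.
Initial effective stress: σ'_0 = σ_v − u = 123.18 − 56.8 = 66.38 kPa.
Stress increase at mid-clay by the 2:1 spreading method:
Δσ ≈ qD²/(D+z)² = 207×2.9²/(2.9+6.6)² = 19.289 kPa
Final effective stress: σ'_f = 66.38 + 19.289 = 85.669 kPa.
σ'_f = 85.669 ≤ σ'_p = 108 kPa, so the clay remains overconsolidated and only the recompression index applies:
S_c = C_r·H/(1+e₀)·log₁₀(σ'_f/σ'_0) = 0.068×7.2/1.68×log₁₀(85.669/66.38)
    = 0.29143 × 0.11079 = 0.03229 m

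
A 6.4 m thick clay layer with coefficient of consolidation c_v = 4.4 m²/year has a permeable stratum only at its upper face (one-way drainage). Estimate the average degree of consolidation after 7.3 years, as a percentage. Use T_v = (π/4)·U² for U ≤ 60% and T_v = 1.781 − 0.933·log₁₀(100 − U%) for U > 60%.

U ≈ 88.3 %

Drainage path length: H_d = H = 6.4 m (single drainage).
T_v = c_v·t/H_d² = 4.4×7.3/6.4² = 0.78418.
T_v = 0.78418 corresponds to the U > 60% branch:
U = 1 − 10^((1.781 − T_v)/0.933)/100 = 0.8829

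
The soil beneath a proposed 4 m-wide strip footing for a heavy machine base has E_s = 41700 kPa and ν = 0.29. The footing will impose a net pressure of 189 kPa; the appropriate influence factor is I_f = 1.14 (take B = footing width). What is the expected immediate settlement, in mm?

S_e ≈ 18.9 mm

Immediate (elastic) settlement: S_e = q·B·(1−ν²)/E_s · I_f.
S_e = 189 × 4 × (1 − 0.29²) / 41700 × 1.14
    = 189 × 4 × 0.9159 / 41700 × 1.14
    = 0.01893 m = 18.93 mm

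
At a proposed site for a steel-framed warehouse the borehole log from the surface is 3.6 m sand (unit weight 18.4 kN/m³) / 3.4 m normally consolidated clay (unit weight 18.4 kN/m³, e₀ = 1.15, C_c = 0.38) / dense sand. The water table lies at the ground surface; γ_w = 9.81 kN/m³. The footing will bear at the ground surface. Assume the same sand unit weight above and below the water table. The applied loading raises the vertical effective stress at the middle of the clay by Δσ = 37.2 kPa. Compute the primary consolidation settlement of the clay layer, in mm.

Mid-depth of clay below the ground surface: z = 3.6 + 3.4/2 = 5.3 m.
Total vertical stress at mid-clay: σ_v = 18.4×3.6 + 18.4×1.7 = 97.52 kPa.
Pore pressure: u = 9.81×(5.3 − 0) = 51.993 kPa.
Initial effective stress: σ'_0 = σ_v − u = 97.52 − 51.993 = 45.527 kPa.
Final effective stress: σ'_f = σ'_0 + Δσ = 45.527 + 37.2 = 82.727 kPa.
Normally consolidated clay, so the full stress increment lies on the virgin compression line:
S_c = C_c·H/(1+e₀)·log₁₀(σ'_f/σ'_0) = 0.38×3.4/(1+1.15)×log₁₀(82.727/45.527)
    = 0.60093 × 0.25938 = 0.1559 m

S_c ≈ 156 mm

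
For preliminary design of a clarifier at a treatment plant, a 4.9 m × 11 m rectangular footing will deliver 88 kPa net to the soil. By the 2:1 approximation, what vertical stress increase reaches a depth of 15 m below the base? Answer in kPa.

Δσ_z ≈ 9.17 kPa

By the 2:1 method the load spreads at 1 horizontal : 2 vertical, so at depth z the loaded area has grown by z in each plan dimension:
Δσ = qBL/((B+z)(L+z)) = 88×4.9×11/((4.9+15)(11+15)) = 9.1674 kPa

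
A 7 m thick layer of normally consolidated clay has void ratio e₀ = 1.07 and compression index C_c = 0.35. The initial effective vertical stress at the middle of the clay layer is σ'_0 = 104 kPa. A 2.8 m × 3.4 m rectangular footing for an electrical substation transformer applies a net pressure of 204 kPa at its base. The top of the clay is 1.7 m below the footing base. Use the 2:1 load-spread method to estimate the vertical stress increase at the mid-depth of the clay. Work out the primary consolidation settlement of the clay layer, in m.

Mid-depth of clay below the footing base: z = 1.7 + 7/2 = 5.2 m.
Stress increase at mid-clay by the 2:1 spreading method:
Δσ = qBL/((B+z)(L+z)) = 204×2.8×3.4/((2.8+5.2)(3.4+5.2)) = 28.228 kPa
Final effective stress: σ'_f = σ'_0 + Δσ = 104 + 28.228 = 132.23 kPa.
Normally consolidated clay, so the full stress increment lies on the virgin compression line:
S_c = C_c·H/(1+e₀)·log₁₀(σ'_f/σ'_0) = 0.35×7/(1+1.07)×log₁₀(132.23/104)
    = 1.1836 × 0.1043 = 0.1234 m

S_c ≈ 0.123 m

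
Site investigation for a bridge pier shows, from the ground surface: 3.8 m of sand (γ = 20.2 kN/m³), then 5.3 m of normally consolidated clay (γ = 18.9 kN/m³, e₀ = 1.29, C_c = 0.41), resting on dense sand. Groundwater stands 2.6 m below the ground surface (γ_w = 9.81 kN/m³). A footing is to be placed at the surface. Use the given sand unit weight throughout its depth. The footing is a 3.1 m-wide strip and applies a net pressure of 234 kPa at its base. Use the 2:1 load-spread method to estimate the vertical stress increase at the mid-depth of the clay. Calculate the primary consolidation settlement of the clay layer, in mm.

S_c ≈ 254 mm

Mid-depth of clay below the ground surface: z = 3.8 + 5.3/2 = 6.45 m.
Total vertical stress at mid-clay: σ_v = 20.2×3.8 + 18.9×2.65 = 126.84 kPa.
Pore pressure: u = 9.81×(6.45 − 2.6) = 37.769 kPa.
Initial effective stress: σ'_0 = σ_v − u = 126.84 − 37.769 = 89.071 kPa.
Stress increase at mid-clay by the 2:1 spreading method:
Δσ = qB/(B+z) = 234×3.1/(3.1+6.45) = 75.958 kPa
Final effective stress: σ'_f = σ'_0 + Δσ = 89.071 + 75.958 = 165.03 kPa.
Normally consolidated clay, so the full stress increment lies on the virgin compression line:
S_c = C_c·H/(1+e₀)·log₁₀(σ'_f/σ'_0) = 0.41×5.3/(1+1.29)×log₁₀(165.03/89.071)
    = 0.94891 × 0.26783 = 0.2541 m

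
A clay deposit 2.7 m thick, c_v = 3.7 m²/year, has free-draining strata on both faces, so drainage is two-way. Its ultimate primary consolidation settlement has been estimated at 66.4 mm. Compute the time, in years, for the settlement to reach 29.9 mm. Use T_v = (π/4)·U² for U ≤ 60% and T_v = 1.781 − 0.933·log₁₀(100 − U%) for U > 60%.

t ≈ 0.0784 years

Drainage path length: H_d = H/2 = 1.35 m (double drainage).
U = S(t)/S_ult = 29.9/66.4 = 0.4503.
U ≤ 60%: T_v = (π/4)·U² = (π/4)×0.4503² = 0.15926.
t = T_v·H_d²/c_v = 0.15926×1.35²/3.7 = 0.07845 years.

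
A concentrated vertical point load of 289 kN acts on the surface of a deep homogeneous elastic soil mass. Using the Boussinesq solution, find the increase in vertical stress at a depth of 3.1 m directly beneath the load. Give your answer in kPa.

Boussinesq vertical stress below a point load on an elastic half-space:
Δσ_z = 3P/(2πz²) · [1 + (r/z)²]^(−5/2)
r/z = 0/3.1 = 0; [1+(r/z)²]^(−5/2) = 1.
Δσ_z = 3×289/(2π×3.1²) × 1 = 14.359 × 1 = 14.36 kPa

Δσ_z ≈ 14.4 kPa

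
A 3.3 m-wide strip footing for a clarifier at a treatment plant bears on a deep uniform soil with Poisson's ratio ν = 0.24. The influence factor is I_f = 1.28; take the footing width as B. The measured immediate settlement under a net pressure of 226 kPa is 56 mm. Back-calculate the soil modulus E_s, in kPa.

S_e = q·B·(1−ν²)/E_s · I_f  ⇒  E_s = q·B·(1−ν²)·I_f / S_e.
E_s = 226 × 3.3 × 0.9424 × 1.28 / 0.056 = 16060 kPa

E_s ≈ 16100 kPa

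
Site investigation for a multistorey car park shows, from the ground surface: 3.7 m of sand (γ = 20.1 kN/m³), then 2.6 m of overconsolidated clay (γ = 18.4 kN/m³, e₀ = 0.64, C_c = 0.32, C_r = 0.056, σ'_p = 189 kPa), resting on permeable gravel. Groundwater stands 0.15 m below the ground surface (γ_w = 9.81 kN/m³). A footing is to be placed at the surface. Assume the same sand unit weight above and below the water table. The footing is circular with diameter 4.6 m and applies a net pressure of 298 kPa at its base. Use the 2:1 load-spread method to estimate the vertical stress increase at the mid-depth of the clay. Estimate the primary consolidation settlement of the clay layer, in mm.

Mid-depth of clay below the ground surface: z = 3.7 + 2.6/2 = 5 m.
Total vertical stress at mid-clay: σ_v = 20.1×3.7 + 18.4×1.3 = 98.29 kPa.
Pore pressure: u = 9.81×(5 − 0.15) = 47.578 kPa.
Initial effective stress: σ'_0 = σ_v − u = 98.29 − 47.578 = 50.712 kPa.
Stress increase at mid-clay by the 2:1 spreading method:
Δσ ≈ qD²/(D+z)² = 298×4.6²/(4.6+5)² = 68.421 kPa
Final effective stress: σ'_f = 50.712 + 68.421 = 119.13 kPa.
σ'_f = 119.13 ≤ σ'_p = 189 kPa, so the clay remains overconsolidated and only the recompression index applies:
S_c = C_r·H/(1+e₀)·log₁₀(σ'_f/σ'_0) = 0.056×2.6/1.64×log₁₀(119.13/50.712)
    = 0.088782 × 0.37091 = 0.03293 m

S_c ≈ 32.9 mm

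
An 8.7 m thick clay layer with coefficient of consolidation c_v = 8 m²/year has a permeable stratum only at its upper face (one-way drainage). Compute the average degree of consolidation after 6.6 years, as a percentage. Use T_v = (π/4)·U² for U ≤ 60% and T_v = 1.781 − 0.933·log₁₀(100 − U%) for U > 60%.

Drainage path length: H_d = H = 8.7 m (single drainage).
T_v = c_v·t/H_d² = 8×6.6/8.7² = 0.69758.
T_v = 0.69758 corresponds to the U > 60% branch:
U = 1 − 10^((1.781 − T_v)/0.933)/100 = 0.855

U ≈ 85.5 %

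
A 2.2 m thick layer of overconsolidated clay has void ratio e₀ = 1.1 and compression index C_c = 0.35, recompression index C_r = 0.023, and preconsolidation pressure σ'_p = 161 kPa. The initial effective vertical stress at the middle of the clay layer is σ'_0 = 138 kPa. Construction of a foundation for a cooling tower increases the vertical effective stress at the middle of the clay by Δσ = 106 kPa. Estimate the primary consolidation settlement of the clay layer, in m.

Final effective stress: σ'_f = 138 + 106 = 244 kPa.
σ'_f = 244 > σ'_p = 161 kPa, so the stress path crosses the preconsolidation pressure — recompression up to σ'_p, then virgin compression beyond:
S_c = H/(1+e₀)·[C_r·log₁₀(σ'_p/σ'_0) + C_c·log₁₀(σ'_f/σ'_p)]
    = 2.2/2.1 × [0.023×log₁₀(161/138) + 0.35×log₁₀(244/161)]
    = 1.0476 × [0.0015398 + 0.063197] = 0.06782 m

S_c ≈ 0.0678 m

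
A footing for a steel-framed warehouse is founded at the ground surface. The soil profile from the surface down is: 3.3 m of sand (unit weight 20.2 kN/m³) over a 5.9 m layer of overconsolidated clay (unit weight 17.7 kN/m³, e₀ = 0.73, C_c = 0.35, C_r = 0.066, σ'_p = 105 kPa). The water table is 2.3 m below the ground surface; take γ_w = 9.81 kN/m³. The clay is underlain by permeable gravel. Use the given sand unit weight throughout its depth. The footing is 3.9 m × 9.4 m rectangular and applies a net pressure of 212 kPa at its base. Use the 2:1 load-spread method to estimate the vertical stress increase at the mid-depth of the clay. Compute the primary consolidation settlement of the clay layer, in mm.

S_c ≈ 133 mm

Mid-depth of clay below the ground surface: z = 3.3 + 5.9/2 = 6.25 m.
Total vertical stress at mid-clay: σ_v = 20.2×3.3 + 17.7×2.95 = 118.88 kPa.
Pore pressure: u = 9.81×(6.25 − 2.3) = 38.75 kPa.
Initial effective stress: σ'_0 = σ_v − u = 118.88 − 38.75 = 80.13 kPa.
Stress increase at mid-clay by the 2:1 spreading method:
Δσ = qBL/((B+z)(L+z)) = 212×3.9×9.4/((3.9+6.25)(9.4+6.25)) = 48.927 kPa
Final effective stress: σ'_f = 80.13 + 48.927 = 129.06 kPa.
σ'_f = 129.06 > σ'_p = 105 kPa, so the stress path crosses the preconsolidation pressure — recompression up to σ'_p, then virgin compression beyond:
S_c = H/(1+e₀)·[C_r·log₁₀(σ'_p/σ'_0) + C_c·log₁₀(σ'_f/σ'_p)]
    = 5.9/1.73 × [0.066×log₁₀(105/80.13) + 0.35×log₁₀(129.06/105)]
    = 3.4104 × [0.007748 + 0.031361] = 0.1334 m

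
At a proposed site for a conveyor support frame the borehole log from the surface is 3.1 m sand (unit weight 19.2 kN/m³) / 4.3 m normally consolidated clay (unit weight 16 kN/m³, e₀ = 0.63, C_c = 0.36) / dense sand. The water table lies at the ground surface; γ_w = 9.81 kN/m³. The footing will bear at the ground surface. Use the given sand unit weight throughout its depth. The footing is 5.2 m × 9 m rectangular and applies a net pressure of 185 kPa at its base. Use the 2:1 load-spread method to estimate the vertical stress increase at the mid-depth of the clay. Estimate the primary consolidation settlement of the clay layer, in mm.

Mid-depth of clay below the ground surface: z = 3.1 + 4.3/2 = 5.25 m.
Total vertical stress at mid-clay: σ_v = 19.2×3.1 + 16×2.15 = 93.92 kPa.
Pore pressure: u = 9.81×(5.25 − 0) = 51.503 kPa.
Initial effective stress: σ'_0 = σ_v − u = 93.92 − 51.503 = 42.417 kPa.
Stress increase at mid-clay by the 2:1 spreading method:
Δσ = qBL/((B+z)(L+z)) = 185×5.2×9/((5.2+5.25)(9+5.25)) = 58.142 kPa
Final effective stress: σ'_f = σ'_0 + Δσ = 42.417 + 58.142 = 100.56 kPa.
Normally consolidated clay, so the full stress increment lies on the virgin compression line:
S_c = C_c·H/(1+e₀)·log₁₀(σ'_f/σ'_0) = 0.36×4.3/(1+0.63)×log₁₀(100.56/42.417)
    = 0.94969 × 0.37489 = 0.356 m

S_c ≈ 356 mm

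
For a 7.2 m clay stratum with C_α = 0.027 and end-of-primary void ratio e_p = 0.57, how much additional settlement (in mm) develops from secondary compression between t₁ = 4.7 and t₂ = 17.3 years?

S_s ≈ 70.1 mm

Secondary compression: S_s = C_α·H/(1+e_p)·log₁₀(t₂/t₁)
S_s = 0.027×7.2/(1+0.57)×log₁₀(17.3/4.7)
    = 0.1238 × 0.5659 = 0.07008 m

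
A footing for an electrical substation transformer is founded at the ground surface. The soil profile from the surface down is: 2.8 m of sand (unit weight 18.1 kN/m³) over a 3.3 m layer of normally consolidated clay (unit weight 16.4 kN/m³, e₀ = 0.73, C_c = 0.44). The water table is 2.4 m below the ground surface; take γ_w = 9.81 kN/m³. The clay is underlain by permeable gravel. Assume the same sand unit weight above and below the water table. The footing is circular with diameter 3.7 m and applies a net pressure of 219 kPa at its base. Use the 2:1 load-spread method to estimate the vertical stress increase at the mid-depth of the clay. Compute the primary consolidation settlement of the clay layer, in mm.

S_c ≈ 211 mm

Mid-depth of clay below the ground surface: z = 2.8 + 3.3/2 = 4.45 m.
Total vertical stress at mid-clay: σ_v = 18.1×2.8 + 16.4×1.65 = 77.74 kPa.
Pore pressure: u = 9.81×(4.45 − 2.4) = 20.11 kPa.
Initial effective stress: σ'_0 = σ_v − u = 77.74 − 20.11 = 57.63 kPa.
Stress increase at mid-clay by the 2:1 spreading method:
Δσ ≈ qD²/(D+z)² = 219×3.7²/(3.7+4.45)² = 45.137 kPa
Final effective stress: σ'_f = σ'_0 + Δσ = 57.63 + 45.137 = 102.77 kPa.
Normally consolidated clay, so the full stress increment lies on the virgin compression line:
S_c = C_c·H/(1+e₀)·log₁₀(σ'_f/σ'_0) = 0.44×3.3/(1+0.73)×log₁₀(102.77/57.63)
    = 0.83931 × 0.25122 = 0.2109 m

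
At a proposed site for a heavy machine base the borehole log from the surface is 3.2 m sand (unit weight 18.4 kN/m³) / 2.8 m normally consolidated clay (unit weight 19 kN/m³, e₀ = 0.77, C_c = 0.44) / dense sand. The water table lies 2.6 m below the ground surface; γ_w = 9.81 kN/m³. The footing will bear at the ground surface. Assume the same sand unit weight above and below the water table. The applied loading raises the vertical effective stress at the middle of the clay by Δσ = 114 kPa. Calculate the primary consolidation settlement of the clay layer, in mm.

Mid-depth of clay below the ground surface: z = 3.2 + 2.8/2 = 4.6 m.
Total vertical stress at mid-clay: σ_v = 18.4×3.2 + 19×1.4 = 85.48 kPa.
Pore pressure: u = 9.81×(4.6 − 2.6) = 19.62 kPa.
Initial effective stress: σ'_0 = σ_v − u = 85.48 − 19.62 = 65.86 kPa.
Final effective stress: σ'_f = σ'_0 + Δσ = 65.86 + 114 = 179.86 kPa.
Normally consolidated clay, so the full stress increment lies on the virgin compression line:
S_c = C_c·H/(1+e₀)·log₁₀(σ'_f/σ'_0) = 0.44×2.8/(1+0.77)×log₁₀(179.86/65.86)
    = 0.69605 × 0.43631 = 0.3037 m

S_c ≈ 304 mm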